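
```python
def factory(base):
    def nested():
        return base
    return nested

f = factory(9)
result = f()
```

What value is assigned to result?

Step 1: factory(9) creates closure capturing base = 9.
Step 2: f() returns the captured base = 9.
Step 3: result = 9

The answer is 9.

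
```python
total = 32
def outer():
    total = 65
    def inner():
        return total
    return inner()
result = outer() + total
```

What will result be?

Step 1: Global total = 32. outer() shadows with total = 65.
Step 2: inner() returns enclosing total = 65. outer() = 65.
Step 3: result = 65 + global total (32) = 97

The answer is 97.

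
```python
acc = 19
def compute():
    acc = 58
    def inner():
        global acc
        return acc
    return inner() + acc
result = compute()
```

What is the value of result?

Step 1: Global acc = 19. compute() shadows with local acc = 58.
Step 2: inner() uses global keyword, so inner() returns global acc = 19.
Step 3: compute() returns 19 + 58 = 77

The answer is 77.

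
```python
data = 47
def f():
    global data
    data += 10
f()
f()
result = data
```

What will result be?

Step 1: data = 47.
Step 2: First f(): data = 47 + 10 = 57.
Step 3: Second f(): data = 57 + 10 = 67. result = 67

The answer is 67.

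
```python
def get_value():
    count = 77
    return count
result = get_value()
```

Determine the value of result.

Step 1: get_value() defines count = 77 in its local scope.
Step 2: return count finds the local variable count = 77.
Step 3: result = 77

The answer is 77.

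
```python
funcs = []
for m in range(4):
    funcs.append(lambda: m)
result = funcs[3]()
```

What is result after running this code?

Step 1: The loop creates 4 lambdas, all referencing the same variable m.
Step 2: After the loop, m = 3 (final value).
Step 3: funcs[3]() looks up m at call time and finds 3. This is the late binding gotcha. result = 3

The answer is 3.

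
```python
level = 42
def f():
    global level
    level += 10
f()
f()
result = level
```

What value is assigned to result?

Step 1: level = 42.
Step 2: First f(): level = 42 + 10 = 52.
Step 3: Second f(): level = 52 + 10 = 62. result = 62

The answer is 62.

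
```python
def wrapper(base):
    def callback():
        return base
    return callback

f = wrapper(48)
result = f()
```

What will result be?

Step 1: wrapper(48) creates closure capturing base = 48.
Step 2: f() returns the captured base = 48.
Step 3: result = 48

The answer is 48.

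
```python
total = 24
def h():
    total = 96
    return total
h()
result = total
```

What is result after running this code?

Step 1: Global total = 24.
Step 2: h() creates local total = 96 (shadow, not modification).
Step 3: After h() returns, global total is unchanged. result = 24

The answer is 24.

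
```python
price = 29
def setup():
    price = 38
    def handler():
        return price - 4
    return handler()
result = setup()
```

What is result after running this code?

Step 1: setup() shadows global price with price = 38.
Step 2: handler() finds price = 38 in enclosing scope, computes 38 - 4 = 34.
Step 3: result = 34

The answer is 34.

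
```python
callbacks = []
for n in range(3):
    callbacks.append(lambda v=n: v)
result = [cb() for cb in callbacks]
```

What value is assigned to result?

Step 1: Default arg v=n captures n at each iteration.
Step 2: Each lambda has its own default: 0, 1, ..., 2.
Step 3: result = [0, 1, 2]

The answer is [0, 1, 2].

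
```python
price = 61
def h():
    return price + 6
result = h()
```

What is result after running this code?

Step 1: price = 61 is defined globally.
Step 2: h() looks up price from global scope = 61, then computes 61 + 6 = 67.
Step 3: result = 67

The answer is 67.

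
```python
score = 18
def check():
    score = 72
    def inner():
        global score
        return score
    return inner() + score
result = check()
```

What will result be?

Step 1: Global score = 18. check() shadows with local score = 72.
Step 2: inner() uses global keyword, so inner() returns global score = 18.
Step 3: check() returns 18 + 72 = 90

The answer is 90.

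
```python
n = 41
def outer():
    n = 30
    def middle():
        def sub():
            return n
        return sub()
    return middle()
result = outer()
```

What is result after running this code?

Step 1: outer() defines n = 30. middle() and sub() have no local n.
Step 2: sub() checks local (none), enclosing middle() (none), enclosing outer() and finds n = 30.
Step 3: result = 30

The answer is 30.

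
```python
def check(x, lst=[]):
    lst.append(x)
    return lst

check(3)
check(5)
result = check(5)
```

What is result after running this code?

Step 1: Mutable default argument gotcha! The list [] is created once.
Step 2: Each call appends to the SAME list: [3], [3, 5], [3, 5, 5].
Step 3: result = [3, 5, 5]

The answer is [3, 5, 5].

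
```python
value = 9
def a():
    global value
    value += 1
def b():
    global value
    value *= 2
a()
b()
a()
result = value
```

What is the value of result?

Step 1: value = 9.
Step 2: a(): value = 9 + 1 = 10.
Step 3: b(): value = 10 * 2 = 20.
Step 4: a(): value = 20 + 1 = 21

The answer is 21.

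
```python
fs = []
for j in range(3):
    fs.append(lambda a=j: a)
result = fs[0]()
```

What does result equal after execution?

Step 1: Default argument a=j captures j's value at each iteration.
Step 2: fs[0] captured a = 0 when j was 0.
Step 3: result = 0

The answer is 0.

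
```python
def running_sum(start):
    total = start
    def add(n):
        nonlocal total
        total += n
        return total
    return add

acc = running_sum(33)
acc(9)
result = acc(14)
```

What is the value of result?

Step 1: running_sum(33) creates closure with total = 33.
Step 2: First acc(9): total = 33 + 9 = 42.
Step 3: Second acc(14): total = 42 + 14 = 56. result = 56

The answer is 56.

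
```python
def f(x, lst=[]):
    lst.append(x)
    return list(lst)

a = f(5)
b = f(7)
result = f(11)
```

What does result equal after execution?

Step 1: Default list is shared. list() creates copies for return values.
Step 2: Internal list grows: [5] -> [5, 7] -> [5, 7, 11].
Step 3: result = [5, 7, 11]

The answer is [5, 7, 11].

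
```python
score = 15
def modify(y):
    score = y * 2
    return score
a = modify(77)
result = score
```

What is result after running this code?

Step 1: Global score = 15.
Step 2: modify(77) creates local score = 77 * 2 = 154.
Step 3: Global score unchanged because no global keyword. result = 15

The answer is 15.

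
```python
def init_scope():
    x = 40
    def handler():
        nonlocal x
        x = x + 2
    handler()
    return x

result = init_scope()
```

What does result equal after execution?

Step 1: init_scope() sets x = 40.
Step 2: handler() uses nonlocal to modify x in init_scope's scope: x = 40 + 2 = 42.
Step 3: init_scope() returns the modified x = 42

The answer is 42.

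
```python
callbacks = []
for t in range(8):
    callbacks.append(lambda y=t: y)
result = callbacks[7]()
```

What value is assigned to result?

Step 1: Default argument y=t captures t's value at each iteration.
Step 2: callbacks[7] captured y = 7 when t was 7.
Step 3: result = 7

The answer is 7.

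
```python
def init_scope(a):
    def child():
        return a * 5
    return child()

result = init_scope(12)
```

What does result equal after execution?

Step 1: init_scope(12) binds parameter a = 12.
Step 2: child() accesses a = 12 from enclosing scope.
Step 3: result = 12 * 5 = 60

The answer is 60.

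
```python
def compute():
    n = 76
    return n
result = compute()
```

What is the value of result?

Step 1: compute() defines n = 76 in its local scope.
Step 2: return n finds the local variable n = 76.
Step 3: result = 76

The answer is 76.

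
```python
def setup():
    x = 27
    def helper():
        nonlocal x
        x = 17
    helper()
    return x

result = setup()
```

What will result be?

Step 1: setup() sets x = 27.
Step 2: helper() uses nonlocal to reassign x = 17.
Step 3: result = 17

The answer is 17.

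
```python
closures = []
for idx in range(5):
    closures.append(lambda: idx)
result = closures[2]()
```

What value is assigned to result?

Step 1: The loop creates 5 lambdas, all referencing the same variable idx.
Step 2: After the loop, idx = 4 (final value).
Step 3: closures[2]() looks up idx at call time and finds 4. This is the late binding gotcha. result = 4

The answer is 4.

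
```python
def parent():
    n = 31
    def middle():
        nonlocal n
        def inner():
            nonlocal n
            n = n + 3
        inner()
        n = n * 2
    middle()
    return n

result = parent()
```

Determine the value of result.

Step 1: n = 31.
Step 2: inner() adds 3: n = 31 + 3 = 34.
Step 3: middle() doubles: n = 34 * 2 = 68.
Step 4: result = 68

The answer is 68.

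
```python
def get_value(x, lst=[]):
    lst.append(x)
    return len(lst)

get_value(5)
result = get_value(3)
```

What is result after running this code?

Step 1: Mutable default list persists between calls.
Step 2: First call: lst = [5], len = 1. Second call: lst = [5, 3], len = 2.
Step 3: result = 2

The answer is 2.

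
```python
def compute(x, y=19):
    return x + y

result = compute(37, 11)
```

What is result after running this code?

Step 1: compute(37, 11) overrides default y with 11.
Step 2: Returns 37 + 11 = 48.
Step 3: result = 48

The answer is 48.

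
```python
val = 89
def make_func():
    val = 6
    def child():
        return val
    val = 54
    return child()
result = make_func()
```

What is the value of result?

Step 1: make_func() sets val = 6, then later val = 54.
Step 2: child() is called after val is reassigned to 54. Closures capture variables by reference, not by value.
Step 3: result = 54

The answer is 54.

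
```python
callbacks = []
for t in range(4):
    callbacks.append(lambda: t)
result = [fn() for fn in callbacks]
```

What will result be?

Step 1: All 4 lambdas share the same variable t.
Step 2: After the loop, t = 3.
Step 3: Each call returns 3. result = [3, 3, 3, 3]

The answer is [3, 3, 3, 3].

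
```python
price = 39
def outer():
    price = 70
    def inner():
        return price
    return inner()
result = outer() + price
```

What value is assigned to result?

Step 1: Global price = 39. outer() shadows with price = 70.
Step 2: inner() returns enclosing price = 70. outer() = 70.
Step 3: result = 70 + global price (39) = 109

The answer is 109.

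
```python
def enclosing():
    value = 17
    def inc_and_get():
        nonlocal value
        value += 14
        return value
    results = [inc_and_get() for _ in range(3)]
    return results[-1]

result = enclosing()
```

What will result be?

Step 1: value = 17.
Step 2: Three calls to inc_and_get(), each adding 14.
Step 3: Last value = 17 + 14 * 3 = 59

The answer is 59.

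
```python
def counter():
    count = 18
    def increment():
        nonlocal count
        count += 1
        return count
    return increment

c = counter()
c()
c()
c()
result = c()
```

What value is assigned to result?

Step 1: counter() creates closure with count = 18.
Step 2: Each c() call increments count via nonlocal. After 4 calls: 18 + 4 = 22.
Step 3: result = 22

The answer is 22.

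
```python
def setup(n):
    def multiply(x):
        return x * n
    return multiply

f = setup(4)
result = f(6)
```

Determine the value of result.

Step 1: setup(4) returns multiply closure with n = 4.
Step 2: f(6) computes 6 * 4 = 24.
Step 3: result = 24

The answer is 24.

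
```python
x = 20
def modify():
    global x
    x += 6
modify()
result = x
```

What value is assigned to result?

Step 1: x = 20 globally.
Step 2: modify() modifies global x: x += 6 = 26.
Step 3: result = 26

The answer is 26.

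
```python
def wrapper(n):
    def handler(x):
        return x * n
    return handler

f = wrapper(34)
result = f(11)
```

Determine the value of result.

Step 1: wrapper(34) creates a closure capturing n = 34.
Step 2: f(11) computes 11 * 34 = 374.
Step 3: result = 374

The answer is 374.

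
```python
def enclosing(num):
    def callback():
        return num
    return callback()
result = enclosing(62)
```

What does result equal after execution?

Step 1: enclosing(62) binds parameter num = 62.
Step 2: callback() looks up num in enclosing scope and finds the parameter num = 62.
Step 3: result = 62

The answer is 62.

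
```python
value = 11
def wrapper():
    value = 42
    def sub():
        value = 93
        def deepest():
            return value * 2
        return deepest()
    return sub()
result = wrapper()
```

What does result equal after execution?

Step 1: deepest() looks up value through LEGB: not local, finds value = 93 in enclosing sub().
Step 2: Returns 93 * 2 = 186.
Step 3: result = 186

The answer is 186.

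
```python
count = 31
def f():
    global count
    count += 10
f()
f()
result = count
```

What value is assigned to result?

Step 1: count = 31.
Step 2: First f(): count = 31 + 10 = 41.
Step 3: Second f(): count = 41 + 10 = 51. result = 51

The answer is 51.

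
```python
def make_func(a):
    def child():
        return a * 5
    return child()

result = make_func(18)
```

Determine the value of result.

Step 1: make_func(18) binds parameter a = 18.
Step 2: child() accesses a = 18 from enclosing scope.
Step 3: result = 18 * 5 = 90

The answer is 90.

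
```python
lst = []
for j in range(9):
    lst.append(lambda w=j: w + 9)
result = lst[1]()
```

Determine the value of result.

Step 1: Default argument w=j captures j's value at definition time.
Step 2: lst[1] was defined when j = 1, so w defaults to 1.
Step 3: result = 1 + 9 = 10 (default arg fixes the late binding issue)

The answer is 10.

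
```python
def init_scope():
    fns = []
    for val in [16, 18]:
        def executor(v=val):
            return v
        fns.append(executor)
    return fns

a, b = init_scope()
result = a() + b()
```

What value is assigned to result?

Step 1: Default argument v=val captures val at each iteration.
Step 2: a() returns 16 (captured at first iteration), b() returns 18 (captured at second).
Step 3: result = 16 + 18 = 34

The answer is 34.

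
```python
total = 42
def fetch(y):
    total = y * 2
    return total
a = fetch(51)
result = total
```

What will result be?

Step 1: Global total = 42.
Step 2: fetch(51) creates local total = 51 * 2 = 102.
Step 3: Global total unchanged because no global keyword. result = 42

The answer is 42.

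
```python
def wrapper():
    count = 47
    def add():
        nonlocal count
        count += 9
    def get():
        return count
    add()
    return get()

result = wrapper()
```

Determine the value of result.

Step 1: count = 47. add() modifies it via nonlocal, get() reads it.
Step 2: add() makes count = 47 + 9 = 56.
Step 3: get() returns 56. result = 56

The answer is 56.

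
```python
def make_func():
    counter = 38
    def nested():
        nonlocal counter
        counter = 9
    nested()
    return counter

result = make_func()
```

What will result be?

Step 1: make_func() sets counter = 38.
Step 2: nested() uses nonlocal to reassign counter = 9.
Step 3: result = 9

The answer is 9.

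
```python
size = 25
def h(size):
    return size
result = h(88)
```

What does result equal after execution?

Step 1: Global size = 25.
Step 2: h(88) takes parameter size = 88, which shadows the global.
Step 3: result = 88

The answer is 88.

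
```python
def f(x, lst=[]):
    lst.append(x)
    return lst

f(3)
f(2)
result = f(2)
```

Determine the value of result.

Step 1: Mutable default argument gotcha! The list [] is created once.
Step 2: Each call appends to the SAME list: [3], [3, 2], [3, 2, 2].
Step 3: result = [3, 2, 2]

The answer is [3, 2, 2].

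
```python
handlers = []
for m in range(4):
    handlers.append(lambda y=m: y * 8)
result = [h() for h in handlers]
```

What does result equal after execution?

Step 1: Default arg y=m captures m at each iteration.
Step 2: handlers[k] has y defaulting to k, returns k * 8.
Step 3: result = [0, 8, 16, 24]

The answer is [0, 8, 16, 24].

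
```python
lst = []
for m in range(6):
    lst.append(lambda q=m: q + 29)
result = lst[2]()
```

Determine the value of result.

Step 1: Default argument q=m captures m's value at definition time.
Step 2: lst[2] was defined when m = 2, so q defaults to 2.
Step 3: result = 2 + 29 = 31 (default arg fixes the late binding issue)

The answer is 31.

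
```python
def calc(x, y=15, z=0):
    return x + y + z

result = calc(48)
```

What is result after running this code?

Step 1: calc(48) uses defaults y = 15, z = 0.
Step 2: Returns 48 + 15 + 0 = 63.
Step 3: result = 63

The answer is 63.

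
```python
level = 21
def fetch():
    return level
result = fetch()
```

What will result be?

Step 1: level = 21 is defined in the global scope.
Step 2: fetch() looks up level. No local level exists, so Python checks the global scope via LEGB rule and finds level = 21.
Step 3: result = 21

The answer is 21.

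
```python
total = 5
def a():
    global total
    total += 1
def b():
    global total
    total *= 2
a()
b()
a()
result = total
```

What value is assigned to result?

Step 1: total = 5.
Step 2: a(): total = 5 + 1 = 6.
Step 3: b(): total = 6 * 2 = 12.
Step 4: a(): total = 12 + 1 = 13

The answer is 13.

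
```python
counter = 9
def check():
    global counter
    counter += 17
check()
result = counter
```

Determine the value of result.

Step 1: counter = 9 globally.
Step 2: check() modifies global counter: counter += 17 = 26.
Step 3: result = 26

The answer is 26.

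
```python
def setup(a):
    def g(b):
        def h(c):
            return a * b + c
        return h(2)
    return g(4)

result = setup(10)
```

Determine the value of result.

Step 1: a = 10, b = 4, c = 2.
Step 2: h() computes a * b + c = 10 * 4 + 2 = 42.
Step 3: result = 42

The answer is 42.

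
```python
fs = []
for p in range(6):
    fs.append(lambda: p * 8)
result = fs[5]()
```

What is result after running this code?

Step 1: All lambdas reference the same variable p (late binding).
Step 2: After the loop, p = 5. Every lambda returns p * 8.
Step 3: fs[5]() = 5 * 8 = 40

The answer is 40.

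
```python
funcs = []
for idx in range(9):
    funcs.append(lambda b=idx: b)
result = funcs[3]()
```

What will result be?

Step 1: Default argument b=idx captures idx's value at each iteration.
Step 2: funcs[3] captured b = 3 when idx was 3.
Step 3: result = 3

The answer is 3.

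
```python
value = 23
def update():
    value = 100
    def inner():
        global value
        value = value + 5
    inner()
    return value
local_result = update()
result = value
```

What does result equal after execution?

Step 1: Global value = 23. update() creates local value = 100.
Step 2: inner() declares global value and adds 5: global value = 23 + 5 = 28.
Step 3: update() returns its local value = 100 (unaffected by inner).
Step 4: result = global value = 28

The answer is 28.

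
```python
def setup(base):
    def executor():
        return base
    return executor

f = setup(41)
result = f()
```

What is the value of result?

Step 1: setup(41) creates closure capturing base = 41.
Step 2: f() returns the captured base = 41.
Step 3: result = 41

The answer is 41.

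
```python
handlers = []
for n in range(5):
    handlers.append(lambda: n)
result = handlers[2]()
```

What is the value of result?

Step 1: The loop creates 5 lambdas, all referencing the same variable n.
Step 2: After the loop, n = 4 (final value).
Step 3: handlers[2]() looks up n at call time and finds 4. This is the late binding gotcha. result = 4

The answer is 4.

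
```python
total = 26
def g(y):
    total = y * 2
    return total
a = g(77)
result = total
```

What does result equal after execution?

Step 1: Global total = 26.
Step 2: g(77) creates local total = 77 * 2 = 154.
Step 3: Global total unchanged because no global keyword. result = 26

The answer is 26.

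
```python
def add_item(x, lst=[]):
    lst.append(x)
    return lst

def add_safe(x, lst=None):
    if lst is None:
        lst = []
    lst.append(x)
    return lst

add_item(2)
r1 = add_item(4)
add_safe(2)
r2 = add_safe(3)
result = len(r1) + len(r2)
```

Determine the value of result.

Step 1: add_item shares mutable default: after 2 calls, lst = [2, 4], len = 2.
Step 2: add_safe creates fresh list each time: r2 = [3], len = 1.
Step 3: result = 2 + 1 = 3

The answer is 3.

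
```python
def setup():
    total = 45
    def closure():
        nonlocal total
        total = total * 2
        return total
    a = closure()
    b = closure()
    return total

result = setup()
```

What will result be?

Step 1: total starts at 45.
Step 2: First closure(): total = 45 * 2 = 90.
Step 3: Second closure(): total = 90 * 2 = 180.
Step 4: result = 180

The answer is 180.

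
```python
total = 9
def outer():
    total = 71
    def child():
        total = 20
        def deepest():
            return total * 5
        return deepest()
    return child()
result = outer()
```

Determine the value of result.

Step 1: deepest() looks up total through LEGB: not local, finds total = 20 in enclosing child().
Step 2: Returns 20 * 5 = 100.
Step 3: result = 100

The answer is 100.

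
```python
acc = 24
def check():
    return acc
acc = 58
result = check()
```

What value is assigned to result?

Step 1: acc is first set to 24, then reassigned to 58.
Step 2: check() is called after the reassignment, so it looks up the current global acc = 58.
Step 3: result = 58

The answer is 58.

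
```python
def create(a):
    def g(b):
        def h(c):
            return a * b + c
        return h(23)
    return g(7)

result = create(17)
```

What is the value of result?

Step 1: a = 17, b = 7, c = 23.
Step 2: h() computes a * b + c = 17 * 7 + 23 = 142.
Step 3: result = 142

The answer is 142.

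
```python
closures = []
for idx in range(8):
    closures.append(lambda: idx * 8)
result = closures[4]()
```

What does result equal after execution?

Step 1: All lambdas reference the same variable idx (late binding).
Step 2: After the loop, idx = 7. Every lambda returns idx * 8.
Step 3: closures[4]() = 7 * 8 = 56

The answer is 56.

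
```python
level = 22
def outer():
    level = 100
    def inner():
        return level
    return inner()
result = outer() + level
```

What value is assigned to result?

Step 1: Global level = 22. outer() shadows with level = 100.
Step 2: inner() returns enclosing level = 100. outer() = 100.
Step 3: result = 100 + global level (22) = 122

The answer is 122.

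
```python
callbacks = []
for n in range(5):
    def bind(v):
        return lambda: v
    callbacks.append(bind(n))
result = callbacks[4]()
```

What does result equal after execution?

Step 1: bind(n) creates a new scope capturing v = n at call time.
Step 2: callbacks[4] = bind(4), so its lambda captures v = 4.
Step 3: result = 4 (closure factory fixes late binding)

The answer is 4.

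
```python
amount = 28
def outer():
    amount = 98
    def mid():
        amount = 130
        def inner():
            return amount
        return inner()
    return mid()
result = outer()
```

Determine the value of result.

Step 1: Three levels of shadowing: global 28, outer 98, mid 130.
Step 2: inner() finds amount = 130 in enclosing mid() scope.
Step 3: result = 130

The answer is 130.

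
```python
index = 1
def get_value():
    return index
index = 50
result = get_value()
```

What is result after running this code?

Step 1: index is first set to 1, then reassigned to 50.
Step 2: get_value() is called after the reassignment, so it looks up the current global index = 50.
Step 3: result = 50

The answer is 50.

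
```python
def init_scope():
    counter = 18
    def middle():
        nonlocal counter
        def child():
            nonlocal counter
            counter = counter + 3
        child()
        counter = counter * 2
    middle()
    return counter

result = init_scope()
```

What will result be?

Step 1: counter = 18.
Step 2: child() adds 3: counter = 18 + 3 = 21.
Step 3: middle() doubles: counter = 21 * 2 = 42.
Step 4: result = 42

The answer is 42.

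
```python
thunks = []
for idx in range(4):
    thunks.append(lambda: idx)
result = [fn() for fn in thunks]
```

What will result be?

Step 1: All 4 lambdas share the same variable idx.
Step 2: After the loop, idx = 3.
Step 3: Each call returns 3. result = [3, 3, 3, 3]

The answer is [3, 3, 3, 3].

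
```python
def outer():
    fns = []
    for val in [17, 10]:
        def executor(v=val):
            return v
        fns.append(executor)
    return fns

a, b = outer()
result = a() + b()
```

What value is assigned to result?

Step 1: Default argument v=val captures val at each iteration.
Step 2: a() returns 17 (captured at first iteration), b() returns 10 (captured at second).
Step 3: result = 17 + 10 = 27

The answer is 27.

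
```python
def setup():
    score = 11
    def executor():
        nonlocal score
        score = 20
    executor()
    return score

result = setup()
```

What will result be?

Step 1: setup() sets score = 11.
Step 2: executor() uses nonlocal to reassign score = 20.
Step 3: result = 20

The answer is 20.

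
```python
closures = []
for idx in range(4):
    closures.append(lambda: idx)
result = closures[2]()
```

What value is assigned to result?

Step 1: The loop creates 4 lambdas, all referencing the same variable idx.
Step 2: After the loop, idx = 3 (final value).
Step 3: closures[2]() looks up idx at call time and finds 3. This is the late binding gotcha. result = 3

The answer is 3.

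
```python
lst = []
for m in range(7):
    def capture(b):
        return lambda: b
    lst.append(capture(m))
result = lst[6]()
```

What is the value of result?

Step 1: capture(m) creates a new scope capturing b = m at call time.
Step 2: lst[6] = capture(6), so its lambda captures b = 6.
Step 3: result = 6 (closure factory fixes late binding)

The answer is 6.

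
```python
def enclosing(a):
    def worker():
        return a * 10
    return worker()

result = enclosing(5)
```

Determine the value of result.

Step 1: enclosing(5) binds parameter a = 5.
Step 2: worker() accesses a = 5 from enclosing scope.
Step 3: result = 5 * 10 = 50

The answer is 50.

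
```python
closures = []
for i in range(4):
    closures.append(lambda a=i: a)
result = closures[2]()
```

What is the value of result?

Step 1: Default argument a=i captures i's value at each iteration.
Step 2: closures[2] captured a = 2 when i was 2.
Step 3: result = 2

The answer is 2.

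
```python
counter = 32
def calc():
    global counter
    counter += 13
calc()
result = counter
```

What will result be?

Step 1: counter = 32 globally.
Step 2: calc() modifies global counter: counter += 13 = 45.
Step 3: result = 45

The answer is 45.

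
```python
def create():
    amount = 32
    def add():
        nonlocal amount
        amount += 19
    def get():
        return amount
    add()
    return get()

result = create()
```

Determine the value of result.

Step 1: amount = 32. add() modifies it via nonlocal, get() reads it.
Step 2: add() makes amount = 32 + 19 = 51.
Step 3: get() returns 51. result = 51

The answer is 51.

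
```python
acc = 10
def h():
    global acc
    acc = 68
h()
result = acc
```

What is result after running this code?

Step 1: acc = 10 globally.
Step 2: h() declares global acc and sets it to 68.
Step 3: After h(), global acc = 68. result = 68

The answer is 68.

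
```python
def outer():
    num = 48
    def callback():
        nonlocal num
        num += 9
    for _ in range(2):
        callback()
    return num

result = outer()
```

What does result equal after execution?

Step 1: num = 48.
Step 2: callback() is called 2 times in a loop, each adding 9 via nonlocal.
Step 3: num = 48 + 9 * 2 = 66

The answer is 66.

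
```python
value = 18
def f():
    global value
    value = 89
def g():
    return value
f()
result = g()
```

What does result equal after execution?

Step 1: value = 18.
Step 2: f() sets global value = 89.
Step 3: g() reads global value = 89. result = 89

The answer is 89.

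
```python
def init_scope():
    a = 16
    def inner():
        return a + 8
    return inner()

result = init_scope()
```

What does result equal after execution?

Step 1: init_scope() defines a = 16.
Step 2: inner() reads a = 16 from enclosing scope, returns 16 + 8 = 24.
Step 3: result = 24

The answer is 24.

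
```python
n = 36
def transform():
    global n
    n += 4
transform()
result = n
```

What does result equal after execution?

Step 1: n = 36 globally.
Step 2: transform() modifies global n: n += 4 = 40.
Step 3: result = 40

The answer is 40.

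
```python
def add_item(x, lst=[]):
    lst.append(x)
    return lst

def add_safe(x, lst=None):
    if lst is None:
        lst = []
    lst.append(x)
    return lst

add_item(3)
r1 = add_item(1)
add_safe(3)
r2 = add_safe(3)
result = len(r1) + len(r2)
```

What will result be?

Step 1: add_item shares mutable default: after 2 calls, lst = [3, 1], len = 2.
Step 2: add_safe creates fresh list each time: r2 = [3], len = 1.
Step 3: result = 2 + 1 = 3

The answer is 3.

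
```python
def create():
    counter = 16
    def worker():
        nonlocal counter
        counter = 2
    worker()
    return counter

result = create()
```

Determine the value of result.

Step 1: create() sets counter = 16.
Step 2: worker() uses nonlocal to reassign counter = 2.
Step 3: result = 2

The answer is 2.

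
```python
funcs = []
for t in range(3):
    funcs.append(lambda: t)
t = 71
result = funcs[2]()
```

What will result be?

Step 1: Lambdas capture the variable t by reference, not by value.
Step 2: After the loop, t is reassigned to 71.
Step 3: funcs[2]() looks up the current t = 71. result = 71

The answer is 71.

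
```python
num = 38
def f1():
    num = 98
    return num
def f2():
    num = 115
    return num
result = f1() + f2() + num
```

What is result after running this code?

Step 1: Each function shadows global num with its own local.
Step 2: f1() returns 98, f2() returns 115.
Step 3: Global num = 38 is unchanged. result = 98 + 115 + 38 = 251

The answer is 251.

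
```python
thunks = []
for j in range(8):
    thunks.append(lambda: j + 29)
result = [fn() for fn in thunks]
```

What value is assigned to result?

Step 1: All lambdas capture j by reference. After the loop, j = 7.
Step 2: Each call returns 7 + 29 = 36.
Step 3: result = [36, 36, 36, 36, 36, 36, 36, 36]

The answer is [36, 36, 36, 36, 36, 36, 36, 36].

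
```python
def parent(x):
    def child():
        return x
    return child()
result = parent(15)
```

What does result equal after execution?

Step 1: parent(15) binds parameter x = 15.
Step 2: child() looks up x in enclosing scope and finds the parameter x = 15.
Step 3: result = 15

The answer is 15.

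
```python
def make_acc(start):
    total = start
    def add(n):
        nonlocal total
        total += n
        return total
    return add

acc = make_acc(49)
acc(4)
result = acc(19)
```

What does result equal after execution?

Step 1: make_acc(49) creates closure with total = 49.
Step 2: First acc(4): total = 49 + 4 = 53.
Step 3: Second acc(19): total = 53 + 19 = 72. result = 72

The answer is 72.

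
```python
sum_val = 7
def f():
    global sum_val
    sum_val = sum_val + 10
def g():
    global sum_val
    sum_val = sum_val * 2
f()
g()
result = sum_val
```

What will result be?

Step 1: sum_val = 7.
Step 2: f() adds 10: sum_val = 7 + 10 = 17.
Step 3: g() doubles: sum_val = 17 * 2 = 34.
Step 4: result = 34

The answer is 34.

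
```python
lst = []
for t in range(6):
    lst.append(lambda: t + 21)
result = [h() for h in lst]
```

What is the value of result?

Step 1: All lambdas capture t by reference. After the loop, t = 5.
Step 2: Each call returns 5 + 21 = 26.
Step 3: result = [26, 26, 26, 26, 26, 26]

The answer is [26, 26, 26, 26, 26, 26].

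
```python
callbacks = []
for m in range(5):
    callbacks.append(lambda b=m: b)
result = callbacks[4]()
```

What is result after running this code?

Step 1: Default argument b=m captures m's value at each iteration.
Step 2: callbacks[4] captured b = 4 when m was 4.
Step 3: result = 4

The answer is 4.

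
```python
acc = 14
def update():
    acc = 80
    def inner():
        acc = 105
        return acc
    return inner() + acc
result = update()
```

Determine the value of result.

Step 1: update() has local acc = 80. inner() has local acc = 105.
Step 2: inner() returns its local acc = 105.
Step 3: update() returns 105 + its own acc (80) = 185

The answer is 185.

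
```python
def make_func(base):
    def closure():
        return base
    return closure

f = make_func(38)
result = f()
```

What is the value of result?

Step 1: make_func(38) creates closure capturing base = 38.
Step 2: f() returns the captured base = 38.
Step 3: result = 38

The answer is 38.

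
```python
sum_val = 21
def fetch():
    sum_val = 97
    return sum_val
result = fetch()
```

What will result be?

Step 1: Global sum_val = 21.
Step 2: fetch() creates local sum_val = 97, shadowing the global.
Step 3: Returns local sum_val = 97. result = 97

The answer is 97.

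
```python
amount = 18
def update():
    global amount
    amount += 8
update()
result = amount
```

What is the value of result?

Step 1: amount = 18 globally.
Step 2: update() modifies global amount: amount += 8 = 26.
Step 3: result = 26

The answer is 26.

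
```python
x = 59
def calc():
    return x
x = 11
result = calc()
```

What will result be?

Step 1: x is first set to 59, then reassigned to 11.
Step 2: calc() is called after the reassignment, so it looks up the current global x = 11.
Step 3: result = 11

The answer is 11.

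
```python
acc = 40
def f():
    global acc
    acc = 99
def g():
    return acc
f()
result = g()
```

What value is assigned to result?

Step 1: acc = 40.
Step 2: f() sets global acc = 99.
Step 3: g() reads global acc = 99. result = 99

The answer is 99.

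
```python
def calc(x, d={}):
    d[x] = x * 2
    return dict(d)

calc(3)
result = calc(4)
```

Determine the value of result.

Step 1: Mutable default dict is shared across calls.
Step 2: First call adds 3: 6. Second call adds 4: 8.
Step 3: result = {3: 6, 4: 8}

The answer is {3: 6, 4: 8}.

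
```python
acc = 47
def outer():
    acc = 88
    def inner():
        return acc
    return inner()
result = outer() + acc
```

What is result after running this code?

Step 1: Global acc = 47. outer() shadows with acc = 88.
Step 2: inner() returns enclosing acc = 88. outer() = 88.
Step 3: result = 88 + global acc (47) = 135

The answer is 135.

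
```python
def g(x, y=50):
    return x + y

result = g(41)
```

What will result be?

Step 1: g(41) uses default y = 50.
Step 2: Returns 41 + 50 = 91.
Step 3: result = 91

The answer is 91.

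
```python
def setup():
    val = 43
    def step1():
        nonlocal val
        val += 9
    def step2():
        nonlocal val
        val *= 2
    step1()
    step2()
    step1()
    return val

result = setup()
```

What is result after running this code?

Step 1: val = 43.
Step 2: step1(): val = 43 + 9 = 52.
Step 3: step2(): val = 52 * 2 = 104.
Step 4: step1(): val = 104 + 9 = 113. result = 113

The answer is 113.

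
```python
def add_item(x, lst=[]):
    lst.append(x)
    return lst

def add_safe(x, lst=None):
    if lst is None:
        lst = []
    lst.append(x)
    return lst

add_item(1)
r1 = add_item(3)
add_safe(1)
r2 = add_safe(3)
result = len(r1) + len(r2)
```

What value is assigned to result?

Step 1: add_item shares mutable default: after 2 calls, lst = [1, 3], len = 2.
Step 2: add_safe creates fresh list each time: r2 = [3], len = 1.
Step 3: result = 2 + 1 = 3

The answer is 3.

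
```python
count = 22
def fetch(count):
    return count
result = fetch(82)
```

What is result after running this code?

Step 1: Global count = 22.
Step 2: fetch(82) takes parameter count = 82, which shadows the global.
Step 3: result = 82

The answer is 82.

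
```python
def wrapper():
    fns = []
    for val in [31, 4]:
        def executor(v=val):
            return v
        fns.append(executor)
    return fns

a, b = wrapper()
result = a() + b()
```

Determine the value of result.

Step 1: Default argument v=val captures val at each iteration.
Step 2: a() returns 31 (captured at first iteration), b() returns 4 (captured at second).
Step 3: result = 31 + 4 = 35

The answer is 35.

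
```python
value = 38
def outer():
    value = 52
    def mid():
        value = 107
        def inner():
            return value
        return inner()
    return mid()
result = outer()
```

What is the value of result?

Step 1: Three levels of shadowing: global 38, outer 52, mid 107.
Step 2: inner() finds value = 107 in enclosing mid() scope.
Step 3: result = 107

The answer is 107.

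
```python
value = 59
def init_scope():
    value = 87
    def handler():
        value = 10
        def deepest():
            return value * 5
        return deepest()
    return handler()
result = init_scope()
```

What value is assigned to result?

Step 1: deepest() looks up value through LEGB: not local, finds value = 10 in enclosing handler().
Step 2: Returns 10 * 5 = 50.
Step 3: result = 50

The answer is 50.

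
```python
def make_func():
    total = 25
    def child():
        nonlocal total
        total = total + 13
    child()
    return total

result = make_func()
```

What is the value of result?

Step 1: make_func() sets total = 25.
Step 2: child() uses nonlocal to modify total in make_func's scope: total = 25 + 13 = 38.
Step 3: make_func() returns the modified total = 38

The answer is 38.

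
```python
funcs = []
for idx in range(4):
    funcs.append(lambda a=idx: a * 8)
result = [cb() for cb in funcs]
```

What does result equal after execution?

Step 1: Default arg a=idx captures idx at each iteration.
Step 2: funcs[k] has a defaulting to k, returns k * 8.
Step 3: result = [0, 8, 16, 24]

The answer is [0, 8, 16, 24].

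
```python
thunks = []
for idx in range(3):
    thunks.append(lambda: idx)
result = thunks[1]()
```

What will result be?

Step 1: The loop creates 3 lambdas, all referencing the same variable idx.
Step 2: After the loop, idx = 2 (final value).
Step 3: thunks[1]() looks up idx at call time and finds 2. This is the late binding gotcha. result = 2

The answer is 2.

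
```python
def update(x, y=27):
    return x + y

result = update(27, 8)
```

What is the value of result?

Step 1: update(27, 8) overrides default y with 8.
Step 2: Returns 27 + 8 = 35.
Step 3: result = 35

The answer is 35.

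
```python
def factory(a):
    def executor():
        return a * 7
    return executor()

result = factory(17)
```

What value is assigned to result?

Step 1: factory(17) binds parameter a = 17.
Step 2: executor() accesses a = 17 from enclosing scope.
Step 3: result = 17 * 7 = 119

The answer is 119.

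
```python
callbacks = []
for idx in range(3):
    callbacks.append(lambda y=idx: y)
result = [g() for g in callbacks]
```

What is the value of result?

Step 1: Default arg y=idx captures idx at each iteration.
Step 2: Each lambda has its own default: 0, 1, ..., 2.
Step 3: result = [0, 1, 2]

The answer is [0, 1, 2].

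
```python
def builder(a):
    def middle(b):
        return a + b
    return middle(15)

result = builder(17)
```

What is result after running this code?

Step 1: builder(17) passes a = 17.
Step 2: middle(15) has b = 15, reads a = 17 from enclosing.
Step 3: result = 17 + 15 = 32

The answer is 32.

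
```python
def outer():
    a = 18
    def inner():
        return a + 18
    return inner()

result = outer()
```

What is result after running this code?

Step 1: outer() defines a = 18.
Step 2: inner() reads a = 18 from enclosing scope, returns 18 + 18 = 36.
Step 3: result = 36

The answer is 36.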